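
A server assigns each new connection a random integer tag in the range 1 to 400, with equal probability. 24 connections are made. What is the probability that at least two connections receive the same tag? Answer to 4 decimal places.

0.5054

It's easier to compute the probability that all 24 are distinct.
P(all distinct) = 400/400 · 399/400 · ··· · 377/400 ≈ 0.4946.
So the probability of at least one match is 1 − 0.4946 = 0.5054.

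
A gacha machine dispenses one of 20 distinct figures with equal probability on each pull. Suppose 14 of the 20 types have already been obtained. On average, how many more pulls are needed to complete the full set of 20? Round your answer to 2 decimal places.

49.00

Starting from 14 distinct types, each trial gives a new one with probability (20−i)/20 when i types are held, so the wait for the next new type is 20/(20−i).
E = 20/6 + 20/5 + 20/4 + 20/3 + 20/2 + 20/1 = 49 ≈ 49.00.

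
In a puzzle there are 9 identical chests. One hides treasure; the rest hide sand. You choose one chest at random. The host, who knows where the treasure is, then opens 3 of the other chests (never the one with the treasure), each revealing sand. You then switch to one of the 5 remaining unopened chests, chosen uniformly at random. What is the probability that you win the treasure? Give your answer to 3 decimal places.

Your original chest holds the treasure with probability 1/9, so the other 8 collectively hold it with probability 8/9.
The host can always find 3 empty chests to open, so the reveals don't change that 8/9; it is now spread over the 5 remaining unopened chests.
P(win by switching) = (8/9) · (1/5) = 8/45 ≈ 0.178.

0.178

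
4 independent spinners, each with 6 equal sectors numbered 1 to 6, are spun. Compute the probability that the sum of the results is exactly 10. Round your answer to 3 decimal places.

There are 6^4 = 1296 equally likely outcomes.
The number of ordered 4-tuples from {1,…,6} summing to 10 is 80.
P(sum = 10) = 80/1296 = 5/81 ≈ 0.062.

0.062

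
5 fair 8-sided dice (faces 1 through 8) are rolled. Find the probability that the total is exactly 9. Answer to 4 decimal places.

There are 8^5 = 32768 equally likely outcomes.
The number of ordered 5-tuples from {1,…,8} summing to 9 is 70.
P(sum = 9) = 70/32768 = 35/16384 ≈ 0.0021.

0.0021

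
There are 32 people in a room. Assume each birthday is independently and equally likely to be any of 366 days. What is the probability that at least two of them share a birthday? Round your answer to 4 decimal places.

0.7524

It's easier to compute the probability that all 32 are distinct.
P(all distinct) = 366/366 · 365/366 · ··· · 335/366 ≈ 0.2476.
So the probability of at least one match is 1 − 0.2476 = 0.7524.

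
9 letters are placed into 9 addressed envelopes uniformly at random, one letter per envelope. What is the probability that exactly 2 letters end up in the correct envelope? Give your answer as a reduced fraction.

Choose which 2 of the 9 are fixed: C(9,2) = 36 ways.
The remaining 7 must have no fixed point: D(7) = 1854.
P = 36·1854/362880 = 103/560.

103/560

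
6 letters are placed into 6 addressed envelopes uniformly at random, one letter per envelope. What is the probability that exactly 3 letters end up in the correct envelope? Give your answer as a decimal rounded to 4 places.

Choose which 3 of the 6 are fixed: C(6,3) = 20 ways.
The remaining 3 must have no fixed point: D(3) = 2.
P = 20·2/720 = 1/18 ≈ 0.0556.

0.0556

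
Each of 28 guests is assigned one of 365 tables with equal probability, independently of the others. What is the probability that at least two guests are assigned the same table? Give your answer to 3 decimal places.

It's easier to compute the probability that all 28 are distinct.
P(all distinct) = 365/365 · 364/365 · ··· · 338/365 ≈ 0.346.
So the probability of at least one match is 1 − 0.346 = 0.654.

0.654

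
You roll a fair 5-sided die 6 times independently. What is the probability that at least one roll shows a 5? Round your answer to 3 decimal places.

P(no roll shows a 5) = (4/5)^6 ≈ 0.262.
P(at least one) = 1 − 0.262 = 0.738.

0.738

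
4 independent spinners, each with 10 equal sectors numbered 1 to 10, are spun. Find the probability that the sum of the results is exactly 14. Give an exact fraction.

There are 10^4 = 10000 equally likely outcomes.
The number of ordered 4-tuples from {1,…,10} summing to 14 is 282.
P(sum = 14) = 282/10000 = 141/5000.

141/5000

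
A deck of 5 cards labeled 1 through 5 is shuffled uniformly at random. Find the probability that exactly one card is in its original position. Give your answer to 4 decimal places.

0.3750

Choose which one is fixed: C(5,1) = 5 ways.
The remaining 4 must have no fixed point: D(4) = 9.
P = 5·9/120 = 3/8 ≈ 0.3750.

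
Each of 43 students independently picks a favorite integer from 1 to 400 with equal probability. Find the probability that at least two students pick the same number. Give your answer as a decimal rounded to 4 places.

0.9039

It's easier to compute the probability that all 43 are distinct.
P(all distinct) = 400/400 · 399/400 · ··· · 358/400 ≈ 0.0961.
So the probability of at least one match is 1 − 0.0961 = 0.9039.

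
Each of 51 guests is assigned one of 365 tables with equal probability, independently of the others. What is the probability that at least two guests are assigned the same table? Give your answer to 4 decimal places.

It's easier to compute the probability that all 51 are distinct.
P(all distinct) = 365/365 · 364/365 · ··· · 315/365 ≈ 0.0256.
So the probability of at least one match is 1 − 0.0256 = 0.9744.

0.9744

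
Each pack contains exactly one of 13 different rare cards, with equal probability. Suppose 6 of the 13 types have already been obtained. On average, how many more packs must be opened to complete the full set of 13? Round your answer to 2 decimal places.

33.71

Starting from 6 distinct types, each trial gives a new one with probability (13−i)/13 when i types are held, so the wait for the next new type is 13/(13−i).
E = 13/7 + 13/6 + 13/5 + 13/4 + 13/3 + 13/2 + 13/1 = 4719/140 ≈ 33.71.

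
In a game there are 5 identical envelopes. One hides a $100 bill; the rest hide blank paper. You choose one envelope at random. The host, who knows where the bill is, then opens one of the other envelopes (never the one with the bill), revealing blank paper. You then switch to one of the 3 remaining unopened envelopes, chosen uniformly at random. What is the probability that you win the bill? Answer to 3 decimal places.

Your original envelope holds the bill with probability 1/5, so the other 4 collectively hold it with probability 4/5.
The host can always find an empty envelope to open, so this doesn't change that 4/5; it is now spread over the 3 remaining unopened envelopes.
P(win by switching) = (4/5) · (1/3) = 4/15 ≈ 0.267.

0.267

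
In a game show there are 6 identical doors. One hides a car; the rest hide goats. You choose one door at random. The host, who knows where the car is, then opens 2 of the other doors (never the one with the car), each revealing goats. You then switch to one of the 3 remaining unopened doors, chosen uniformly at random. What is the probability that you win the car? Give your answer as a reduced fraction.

Your original door holds the car with probability 1/6, so the other 5 collectively hold it with probability 5/6.
The host can always find 2 empty doors to open, so the reveals don't change that 5/6; it is now spread over the 3 remaining unopened doors.
P(win by switching) = (5/6) · (1/3) = 5/18.

5/18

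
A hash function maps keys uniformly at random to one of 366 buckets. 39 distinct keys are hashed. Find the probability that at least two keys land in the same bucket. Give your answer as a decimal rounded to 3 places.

It's easier to compute the probability that all 39 are distinct.
P(all distinct) = 366/366 · 365/366 · ··· · 328/366 ≈ 0.123.
So the probability of at least one match is 1 − 0.123 = 0.877.

0.877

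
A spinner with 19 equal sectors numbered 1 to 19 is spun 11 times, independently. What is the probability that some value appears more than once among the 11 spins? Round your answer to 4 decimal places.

0.9741

P(all 11 different) = 19/19 · 18/19 · ··· · 9/19 ≈ 0.0259.
P(at least two equal) = 1 − 0.0259 = 0.9741.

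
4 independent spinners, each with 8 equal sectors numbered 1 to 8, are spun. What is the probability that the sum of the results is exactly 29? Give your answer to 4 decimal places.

0.0049

There are 8^4 = 4096 equally likely outcomes.
The number of ordered 4-tuples from {1,…,8} summing to 29 is 20.
P(sum = 29) = 20/4096 = 5/1024 ≈ 0.0049.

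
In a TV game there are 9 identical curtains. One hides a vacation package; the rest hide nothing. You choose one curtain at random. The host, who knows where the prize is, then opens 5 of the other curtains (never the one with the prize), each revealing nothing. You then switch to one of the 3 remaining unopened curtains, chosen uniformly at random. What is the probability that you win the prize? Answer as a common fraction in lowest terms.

Your original curtain holds the prize with probability 1/9, so the other 8 collectively hold it with probability 8/9.
The host can always find 5 empty curtains to open, so the reveals don't change that 8/9; it is now spread over the 3 remaining unopened curtains.
P(win by switching) = (8/9) · (1/3) = 8/27.

8/27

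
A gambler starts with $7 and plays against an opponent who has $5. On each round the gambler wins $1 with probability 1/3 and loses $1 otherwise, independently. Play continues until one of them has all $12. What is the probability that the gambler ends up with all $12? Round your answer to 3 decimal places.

Let r = q/p = (2/3)/(1/3) = 2. The recurrence P(i) = p·P(i+1) + q·P(i−1) with P(0)=0, P(12)=1 gives P(i) = (1 − r^i)/(1 − r^12).
P(7) = (1 − (2)^7) / (1 − (2)^12) = 127/4095 ≈ 0.031.

0.031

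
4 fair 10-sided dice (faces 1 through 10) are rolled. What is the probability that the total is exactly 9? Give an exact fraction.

There are 10^4 = 10000 equally likely outcomes.
The number of ordered 4-tuples from {1,…,10} summing to 9 is 56.
P(sum = 9) = 56/10000 = 7/1250.

7/1250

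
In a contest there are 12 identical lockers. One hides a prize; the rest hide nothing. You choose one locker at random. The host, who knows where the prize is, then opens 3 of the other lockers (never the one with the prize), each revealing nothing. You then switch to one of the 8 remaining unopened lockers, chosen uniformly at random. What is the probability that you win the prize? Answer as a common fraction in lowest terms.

11/96

Your original locker holds the prize with probability 1/12, so the other 11 collectively hold it with probability 11/12.
The host can always find 3 empty lockers to open, so the reveals don't change that 11/12; it is now spread over the 8 remaining unopened lockers.
P(win by switching) = (11/12) · (1/8) = 11/96.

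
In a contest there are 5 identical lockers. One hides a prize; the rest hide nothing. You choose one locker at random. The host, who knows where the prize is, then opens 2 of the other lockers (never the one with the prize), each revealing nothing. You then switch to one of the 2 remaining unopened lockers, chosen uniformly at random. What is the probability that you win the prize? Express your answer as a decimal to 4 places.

Your original locker holds the prize with probability 1/5, so the other 4 collectively hold it with probability 4/5.
The host can always find 2 empty lockers to open, so the reveals don't change that 4/5; it is now spread over the 2 remaining unopened lockers.
P(win by switching) = (4/5) · (1/2) = 2/5 ≈ 0.4000.

0.4000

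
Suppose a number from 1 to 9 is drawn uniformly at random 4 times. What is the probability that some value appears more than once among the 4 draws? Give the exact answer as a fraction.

P(all 4 different) = 9/9 · 8/9 · ··· · 6/9 = 112/243.
P(at least two equal) = 1 − 112/243 = 131/243.

131/243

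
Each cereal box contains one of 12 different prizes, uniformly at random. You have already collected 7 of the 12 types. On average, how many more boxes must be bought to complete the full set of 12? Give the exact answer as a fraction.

Starting from 7 distinct types, each trial gives a new one with probability (12−i)/12 when i types are held, so the wait for the next new type is 12/(12−i).
E = 12/5 + 12/4 + 12/3 + 12/2 + 12/1 = 137/5.

137/5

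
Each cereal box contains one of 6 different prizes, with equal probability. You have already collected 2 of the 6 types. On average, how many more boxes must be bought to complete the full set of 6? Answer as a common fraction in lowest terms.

Starting from 2 distinct types, each trial gives a new one with probability (6−i)/6 when i types are held, so the wait for the next new type is 6/(6−i).
E = 6/4 + 6/3 + 6/2 + 6/1 = 25/2.

25/2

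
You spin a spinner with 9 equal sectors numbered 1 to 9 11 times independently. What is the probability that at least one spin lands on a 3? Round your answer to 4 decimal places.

P(no spin lands on a 3) = (8/9)^11 ≈ 0.2737.
P(at least one) = 1 − 0.2737 = 0.7263.

0.7263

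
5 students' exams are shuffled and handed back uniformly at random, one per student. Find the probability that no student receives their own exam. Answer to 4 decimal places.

This is the derangement probability: permutations of 5 with no fixed point.
D(5) = 5! · (1 − 1/1! + 1/2! − ··· + (−1)^5/5!) = 44.
P = 44/120 = 11/30 ≈ 0.3667.

0.3667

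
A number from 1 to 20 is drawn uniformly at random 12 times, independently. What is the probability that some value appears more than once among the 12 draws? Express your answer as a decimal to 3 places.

0.985

P(all 12 different) = 20/20 · 19/20 · ··· · 9/20 ≈ 0.015.
P(at least two equal) = 1 − 0.015 = 0.985.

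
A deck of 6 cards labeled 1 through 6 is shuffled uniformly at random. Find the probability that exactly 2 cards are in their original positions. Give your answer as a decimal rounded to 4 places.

0.1875

Choose which 2 of the 6 are fixed: C(6,2) = 15 ways.
The remaining 4 must have no fixed point: D(4) = 9.
P = 15·9/720 = 3/16 ≈ 0.1875.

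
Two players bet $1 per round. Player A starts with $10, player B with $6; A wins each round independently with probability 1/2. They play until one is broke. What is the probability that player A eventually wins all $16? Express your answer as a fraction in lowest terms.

With a fair step, P(i) = ½P(i−1) + ½P(i+1) with P(0)=0, P(16)=1 has the linear solution P(i) = i/16.
P(10) = 10/16 = 5/8.

5/8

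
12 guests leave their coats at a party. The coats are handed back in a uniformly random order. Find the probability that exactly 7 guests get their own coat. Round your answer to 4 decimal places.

Choose which 7 of the 12 are fixed: C(12,7) = 792 ways.
The remaining 5 must have no fixed point: D(5) = 44.
P = 792·44/479001600 = 11/151200 ≈ 0.0001.

0.0001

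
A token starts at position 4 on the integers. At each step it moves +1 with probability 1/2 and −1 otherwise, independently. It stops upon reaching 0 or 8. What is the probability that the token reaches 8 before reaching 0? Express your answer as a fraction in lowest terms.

With a fair step, P(i) = ½P(i−1) + ½P(i+1) with P(0)=0, P(8)=1 has the linear solution P(i) = i/8.
P(4) = 4/8 = 1/2.

1/2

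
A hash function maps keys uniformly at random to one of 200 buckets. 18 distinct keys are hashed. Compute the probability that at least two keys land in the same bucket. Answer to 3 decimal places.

0.545

It's easier to compute the probability that all 18 are distinct.
P(all distinct) = 200/200 · 199/200 · ··· · 183/200 ≈ 0.455.
So the probability of at least one match is 1 − 0.455 = 0.545.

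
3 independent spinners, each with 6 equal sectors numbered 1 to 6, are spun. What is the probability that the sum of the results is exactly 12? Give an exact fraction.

There are 6^3 = 216 equally likely outcomes.
The number of ordered 3-tuples from {1,…,6} summing to 12 is 25.
P(sum = 12) = 25/216.

25/216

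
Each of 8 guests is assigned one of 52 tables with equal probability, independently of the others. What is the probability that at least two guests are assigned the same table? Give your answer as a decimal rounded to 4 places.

0.4324

It's easier to compute the probability that all 8 are distinct.
P(all distinct) = 52/52 · 51/52 · ··· · 45/52 ≈ 0.5676.
So the probability of at least one match is 1 − 0.5676 = 0.4324.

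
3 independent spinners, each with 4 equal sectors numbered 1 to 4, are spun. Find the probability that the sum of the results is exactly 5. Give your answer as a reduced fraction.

3/32

There are 4^3 = 64 equally likely outcomes.
The number of ordered 3-tuples from {1,…,4} summing to 5 is 6.
P(sum = 5) = 6/64 = 3/32.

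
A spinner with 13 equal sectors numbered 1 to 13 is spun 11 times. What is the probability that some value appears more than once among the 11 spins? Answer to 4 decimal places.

0.9983

P(all 11 different) = 13/13 · 12/13 · ··· · 3/13 ≈ 0.0017.
P(at least two equal) = 1 − 0.0017 = 0.9983.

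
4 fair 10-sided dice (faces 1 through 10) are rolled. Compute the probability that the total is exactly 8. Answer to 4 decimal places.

There are 10^4 = 10000 equally likely outcomes.
The number of ordered 4-tuples from {1,…,10} summing to 8 is 35.
P(sum = 8) = 35/10000 = 7/2000 ≈ 0.0035.

0.0035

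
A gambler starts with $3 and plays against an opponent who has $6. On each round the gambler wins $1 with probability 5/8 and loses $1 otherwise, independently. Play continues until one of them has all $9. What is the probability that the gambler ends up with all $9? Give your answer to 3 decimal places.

0.792

Let r = q/p = (3/8)/(5/8) = 3/5. The recurrence P(i) = p·P(i+1) + q·P(i−1) with P(0)=0, P(9)=1 gives P(i) = (1 − r^i)/(1 − r^9).
P(3) = (1 − (3/5)^3) / (1 − (3/5)^9) = 15625/19729 ≈ 0.792.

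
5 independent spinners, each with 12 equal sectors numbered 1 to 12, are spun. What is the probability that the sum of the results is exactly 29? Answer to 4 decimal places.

0.0458

There are 12^5 = 248832 equally likely outcomes.
The number of ordered 5-tuples from {1,…,12} summing to 29 is 11385.
P(sum = 29) = 11385/248832 = 1265/27648 ≈ 0.0458.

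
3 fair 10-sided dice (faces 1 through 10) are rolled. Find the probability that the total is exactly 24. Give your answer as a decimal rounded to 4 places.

0.0280

There are 10^3 = 1000 equally likely outcomes.
The number of ordered 3-tuples from {1,…,10} summing to 24 is 28.
P(sum = 24) = 28/1000 = 7/250 ≈ 0.0280.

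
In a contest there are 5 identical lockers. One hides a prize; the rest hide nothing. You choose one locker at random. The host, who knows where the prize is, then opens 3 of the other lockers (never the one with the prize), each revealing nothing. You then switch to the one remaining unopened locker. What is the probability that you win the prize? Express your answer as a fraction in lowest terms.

4/5

Your original locker holds the prize with probability 1/5, so the other 4 collectively hold it with probability 4/5.
The host can always find 3 empty lockers to open, so the reveals don't change that 4/5; it is now spread over the 1 remaining unopened locker.
P(win by switching) = (4/5) · (1/1) = 4/5.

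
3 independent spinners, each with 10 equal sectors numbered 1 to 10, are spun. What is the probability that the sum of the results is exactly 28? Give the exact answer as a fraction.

There are 10^3 = 1000 equally likely outcomes.
The number of ordered 3-tuples from {1,…,10} summing to 28 is 6.
P(sum = 28) = 6/1000 = 3/500.

3/500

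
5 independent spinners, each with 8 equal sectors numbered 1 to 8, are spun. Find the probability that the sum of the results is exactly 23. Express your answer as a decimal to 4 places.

There are 8^5 = 32768 equally likely outcomes.
The number of ordered 5-tuples from {1,…,8} summing to 23 is 2460.
P(sum = 23) = 2460/32768 = 615/8192 ≈ 0.0751.

0.0751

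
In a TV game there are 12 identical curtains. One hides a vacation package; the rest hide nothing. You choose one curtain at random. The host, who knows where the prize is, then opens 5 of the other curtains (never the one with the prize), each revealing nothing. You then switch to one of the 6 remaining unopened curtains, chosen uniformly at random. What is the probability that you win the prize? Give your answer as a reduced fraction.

11/72

Your original curtain holds the prize with probability 1/12, so the other 11 collectively hold it with probability 11/12.
The host can always find 5 empty curtains to open, so the reveals don't change that 11/12; it is now spread over the 6 remaining unopened curtains.
P(win by switching) = (11/12) · (1/6) = 11/72.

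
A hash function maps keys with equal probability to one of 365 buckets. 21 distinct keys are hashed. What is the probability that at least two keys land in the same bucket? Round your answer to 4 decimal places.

It's easier to compute the probability that all 21 are distinct.
P(all distinct) = 365/365 · 364/365 · ··· · 345/365 ≈ 0.5563.
So the probability of at least one match is 1 − 0.5563 = 0.4437.

0.4437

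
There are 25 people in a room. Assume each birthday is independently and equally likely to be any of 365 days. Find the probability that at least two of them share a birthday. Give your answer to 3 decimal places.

0.569

It's easier to compute the probability that all 25 are distinct.
P(all distinct) = 365/365 · 364/365 · ··· · 341/365 ≈ 0.431.
So the probability of at least one match is 1 − 0.431 = 0.569.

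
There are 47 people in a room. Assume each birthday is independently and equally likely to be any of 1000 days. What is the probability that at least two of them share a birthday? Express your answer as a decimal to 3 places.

It's easier to compute the probability that all 47 are distinct.
P(all distinct) = 1000/1000 · 999/1000 · ··· · 954/1000 ≈ 0.333.
So the probability of at least one match is 1 − 0.333 = 0.667.

0.667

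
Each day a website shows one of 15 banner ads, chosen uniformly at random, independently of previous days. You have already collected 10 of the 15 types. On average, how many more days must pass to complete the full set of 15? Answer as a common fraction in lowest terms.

137/4

Starting from 10 distinct types, each trial gives a new one with probability (15−i)/15 when i types are held, so the wait for the next new type is 15/(15−i).
E = 15/5 + 15/4 + 15/3 + 15/2 + 15/1 = 137/4.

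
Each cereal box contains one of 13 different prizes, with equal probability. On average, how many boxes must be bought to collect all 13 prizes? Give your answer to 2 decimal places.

After i distinct types are collected, each trial gives a new one with probability (13−i)/13, so the expected wait for the next new type is 13/(13−i).
E = 13/13 + 13/12 + 13/11 + 13/10 + 13/9 + 13/8 + 13/7 + 13/6 + 13/5 + 13/4 + 13/3 + 13/2 + 13/1 = 1145993/27720 ≈ 41.34.

41.34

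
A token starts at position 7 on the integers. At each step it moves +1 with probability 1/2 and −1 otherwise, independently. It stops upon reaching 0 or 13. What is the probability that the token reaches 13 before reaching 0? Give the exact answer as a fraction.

With a fair step, P(i) = ½P(i−1) + ½P(i+1) with P(0)=0, P(13)=1 has the linear solution P(i) = i/13.
P(7) = 7/13.

7/13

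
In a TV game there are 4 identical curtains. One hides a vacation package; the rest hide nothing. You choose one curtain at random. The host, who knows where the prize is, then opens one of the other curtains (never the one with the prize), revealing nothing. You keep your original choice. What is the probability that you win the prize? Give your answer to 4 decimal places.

0.2500

The host can always open an empty curtain regardless of your choice, so this gives no information about your original curtain.
P(win by staying) = 1/4 ≈ 0.2500.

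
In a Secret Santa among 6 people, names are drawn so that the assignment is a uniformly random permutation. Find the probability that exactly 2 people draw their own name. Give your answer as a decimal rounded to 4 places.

0.1875

Choose which 2 of the 6 are fixed: C(6,2) = 15 ways.
The remaining 4 must have no fixed point: D(4) = 9.
P = 15·9/720 = 3/16 ≈ 0.1875.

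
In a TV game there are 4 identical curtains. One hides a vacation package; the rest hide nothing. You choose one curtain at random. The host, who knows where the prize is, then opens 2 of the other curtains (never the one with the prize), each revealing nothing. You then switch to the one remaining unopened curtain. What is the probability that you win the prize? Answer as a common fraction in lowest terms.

3/4

Your original curtain holds the prize with probability 1/4, so the other 3 collectively hold it with probability 3/4.
The host can always find 2 empty curtains to open, so the reveals don't change that 3/4; it is now spread over the 1 remaining unopened curtain.
P(win by switching) = (3/4) · (1/1) = 3/4.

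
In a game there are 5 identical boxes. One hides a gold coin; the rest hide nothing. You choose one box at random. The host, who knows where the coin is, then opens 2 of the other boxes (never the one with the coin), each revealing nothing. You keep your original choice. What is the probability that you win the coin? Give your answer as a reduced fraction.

1/5

The host can always open 2 empty boxes regardless of your choice, so the reveals give no information about your original box.
P(win by staying) = 1/5.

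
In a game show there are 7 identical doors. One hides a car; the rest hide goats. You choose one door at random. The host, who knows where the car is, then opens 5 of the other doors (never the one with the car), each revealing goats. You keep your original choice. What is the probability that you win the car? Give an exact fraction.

1/7

The host can always open 5 empty doors regardless of your choice, so the reveals give no information about your original door.
P(win by staying) = 1/7.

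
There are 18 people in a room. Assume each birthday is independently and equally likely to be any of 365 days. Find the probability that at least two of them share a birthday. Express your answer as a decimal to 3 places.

It's easier to compute the probability that all 18 are distinct.
P(all distinct) = 365/365 · 364/365 · ··· · 348/365 ≈ 0.653.
So the probability of at least one match is 1 − 0.653 = 0.347.

0.347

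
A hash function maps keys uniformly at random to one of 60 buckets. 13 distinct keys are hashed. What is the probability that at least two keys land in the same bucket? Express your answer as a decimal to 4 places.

0.7537

It's easier to compute the probability that all 13 are distinct.
P(all distinct) = 60/60 · 59/60 · ··· · 48/60 ≈ 0.2463.
So the probability of at least one match is 1 − 0.2463 = 0.7537.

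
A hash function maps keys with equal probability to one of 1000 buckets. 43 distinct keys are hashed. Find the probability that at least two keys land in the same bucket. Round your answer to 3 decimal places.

0.600

It's easier to compute the probability that all 43 are distinct.
P(all distinct) = 1000/1000 · 999/1000 · ··· · 958/1000 ≈ 0.400.
So the probability of at least one match is 1 − 0.400 = 0.600.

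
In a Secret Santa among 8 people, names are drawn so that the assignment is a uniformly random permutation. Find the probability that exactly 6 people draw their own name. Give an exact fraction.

1/1440

Choose which 6 of the 8 are fixed: C(8,6) = 28 ways.
The remaining 2 must have no fixed point: D(2) = 1.
P = 28·1/40320 = 1/1440.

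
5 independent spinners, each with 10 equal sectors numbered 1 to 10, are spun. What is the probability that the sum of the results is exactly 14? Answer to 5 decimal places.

There are 10^5 = 100000 equally likely outcomes.
The number of ordered 5-tuples from {1,…,10} summing to 14 is 715.
P(sum = 14) = 715/100000 = 143/20000 ≈ 0.00715.

0.00715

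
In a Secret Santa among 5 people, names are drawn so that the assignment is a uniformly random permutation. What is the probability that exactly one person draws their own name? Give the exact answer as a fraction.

Choose which one is fixed: C(5,1) = 5 ways.
The remaining 4 must have no fixed point: D(4) = 9.
P = 5·9/120 = 3/8.

3/8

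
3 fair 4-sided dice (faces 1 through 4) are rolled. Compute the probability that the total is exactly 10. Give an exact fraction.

3/32

There are 4^3 = 64 equally likely outcomes.
The number of ordered 3-tuples from {1,…,4} summing to 10 is 6.
P(sum = 10) = 6/64 = 3/32.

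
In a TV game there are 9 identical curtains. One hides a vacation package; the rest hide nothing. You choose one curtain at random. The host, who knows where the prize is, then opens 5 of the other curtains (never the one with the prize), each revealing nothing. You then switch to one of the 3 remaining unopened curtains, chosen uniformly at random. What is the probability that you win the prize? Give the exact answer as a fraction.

Your original curtain holds the prize with probability 1/9, so the other 8 collectively hold it with probability 8/9.
The host can always find 5 empty curtains to open, so the reveals don't change that 8/9; it is now spread over the 3 remaining unopened curtains.
P(win by switching) = (8/9) · (1/3) = 8/27.

8/27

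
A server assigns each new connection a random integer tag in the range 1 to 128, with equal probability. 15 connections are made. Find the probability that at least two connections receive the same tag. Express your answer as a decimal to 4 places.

It's easier to compute the probability that all 15 are distinct.
P(all distinct) = 128/128 · 127/128 · ··· · 114/128 ≈ 0.4261.
So the probability of at least one match is 1 − 0.4261 = 0.5739.

0.5739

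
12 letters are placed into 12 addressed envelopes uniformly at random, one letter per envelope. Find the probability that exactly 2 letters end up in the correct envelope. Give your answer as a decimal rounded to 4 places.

Choose which 2 of the 12 are fixed: C(12,2) = 66 ways.
The remaining 10 must have no fixed point: D(10) = 1334961.
P = 66·1334961/479001600 = 16481/89600 ≈ 0.1839.

0.1839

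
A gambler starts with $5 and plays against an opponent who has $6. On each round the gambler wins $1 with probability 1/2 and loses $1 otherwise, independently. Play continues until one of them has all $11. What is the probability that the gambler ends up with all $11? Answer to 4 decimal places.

With a fair step, P(i) = ½P(i−1) + ½P(i+1) with P(0)=0, P(11)=1 has the linear solution P(i) = i/11.
P(5) = 5/11 ≈ 0.4545.

0.4545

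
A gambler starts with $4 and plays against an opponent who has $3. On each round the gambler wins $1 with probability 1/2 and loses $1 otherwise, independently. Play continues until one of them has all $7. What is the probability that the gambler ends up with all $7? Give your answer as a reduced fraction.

4/7

With a fair step, P(i) = ½P(i−1) + ½P(i+1) with P(0)=0, P(7)=1 has the linear solution P(i) = i/7.
P(4) = 4/7.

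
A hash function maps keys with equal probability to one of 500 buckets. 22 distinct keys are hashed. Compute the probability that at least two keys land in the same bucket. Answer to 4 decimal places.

It's easier to compute the probability that all 22 are distinct.
P(all distinct) = 500/500 · 499/500 · ··· · 479/500 ≈ 0.6258.
So the probability of at least one match is 1 − 0.6258 = 0.3742.

0.3742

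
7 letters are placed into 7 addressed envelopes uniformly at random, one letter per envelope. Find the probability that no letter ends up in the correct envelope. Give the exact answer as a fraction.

103/280

This is the derangement probability: permutations of 7 with no fixed point.
D(7) = 7! · (1 − 1/1! + 1/2! − ··· + (−1)^7/7!) = 1854.
P = 1854/5040 = 103/280.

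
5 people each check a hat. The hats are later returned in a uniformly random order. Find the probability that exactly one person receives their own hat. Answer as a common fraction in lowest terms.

Choose which one is fixed: C(5,1) = 5 ways.
The remaining 4 must have no fixed point: D(4) = 9.
P = 5·9/120 = 3/8.

3/8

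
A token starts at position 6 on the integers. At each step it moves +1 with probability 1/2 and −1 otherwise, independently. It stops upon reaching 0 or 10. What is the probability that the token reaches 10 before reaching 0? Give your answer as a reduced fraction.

3/5

With a fair step, P(i) = ½P(i−1) + ½P(i+1) with P(0)=0, P(10)=1 has the linear solution P(i) = i/10.
P(6) = 6/10 = 3/5.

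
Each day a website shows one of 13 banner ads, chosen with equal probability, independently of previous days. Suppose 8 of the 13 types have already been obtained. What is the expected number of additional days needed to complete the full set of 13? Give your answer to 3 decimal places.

Starting from 8 distinct types, each trial gives a new one with probability (13−i)/13 when i types are held, so the wait for the next new type is 13/(13−i).
E = 13/5 + 13/4 + 13/3 + 13/2 + 13/1 = 1781/60 ≈ 29.683.

29.683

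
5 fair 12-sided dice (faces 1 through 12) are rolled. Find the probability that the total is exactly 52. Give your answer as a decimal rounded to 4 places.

There are 12^5 = 248832 equally likely outcomes.
The number of ordered 5-tuples from {1,…,12} summing to 52 is 495.
P(sum = 52) = 495/248832 = 55/27648 ≈ 0.0020.

0.0020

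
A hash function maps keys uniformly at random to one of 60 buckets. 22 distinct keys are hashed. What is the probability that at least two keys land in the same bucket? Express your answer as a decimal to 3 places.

It's easier to compute the probability that all 22 are distinct.
P(all distinct) = 60/60 · 59/60 · ··· · 39/60 ≈ 0.012.
So the probability of at least one match is 1 − 0.012 = 0.988.

0.988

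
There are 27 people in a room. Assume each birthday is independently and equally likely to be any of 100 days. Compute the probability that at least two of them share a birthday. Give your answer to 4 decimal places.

It's easier to compute the probability that all 27 are distinct.
P(all distinct) = 100/100 · 99/100 · ··· · 74/100 ≈ 0.0209.
So the probability of at least one match is 1 − 0.0209 = 0.9791.

0.9791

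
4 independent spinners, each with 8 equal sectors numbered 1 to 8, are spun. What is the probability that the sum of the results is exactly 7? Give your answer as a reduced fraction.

There are 8^4 = 4096 equally likely outcomes.
The number of ordered 4-tuples from {1,…,8} summing to 7 is 20.
P(sum = 7) = 20/4096 = 5/1024.

5/1024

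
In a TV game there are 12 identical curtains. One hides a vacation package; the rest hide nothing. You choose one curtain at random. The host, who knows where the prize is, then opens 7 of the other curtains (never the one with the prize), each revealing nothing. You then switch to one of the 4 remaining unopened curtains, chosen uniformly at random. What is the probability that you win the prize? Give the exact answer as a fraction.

Your original curtain holds the prize with probability 1/12, so the other 11 collectively hold it with probability 11/12.
The host can always find 7 empty curtains to open, so the reveals don't change that 11/12; it is now spread over the 4 remaining unopened curtains.
P(win by switching) = (11/12) · (1/4) = 11/48.

11/48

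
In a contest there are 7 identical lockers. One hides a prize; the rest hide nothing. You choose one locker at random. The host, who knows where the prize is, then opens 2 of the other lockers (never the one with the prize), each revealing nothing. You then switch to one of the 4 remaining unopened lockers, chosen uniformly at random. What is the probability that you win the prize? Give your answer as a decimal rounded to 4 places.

0.2143

Your original locker holds the prize with probability 1/7, so the other 6 collectively hold it with probability 6/7.
The host can always find 2 empty lockers to open, so the reveals don't change that 6/7; it is now spread over the 4 remaining unopened lockers.
P(win by switching) = (6/7) · (1/4) = 3/14 ≈ 0.2143.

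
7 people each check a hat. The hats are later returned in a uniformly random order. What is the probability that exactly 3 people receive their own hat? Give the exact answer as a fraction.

1/16

Choose which 3 of the 7 are fixed: C(7,3) = 35 ways.
The remaining 4 must have no fixed point: D(4) = 9.
P = 35·9/5040 = 1/16.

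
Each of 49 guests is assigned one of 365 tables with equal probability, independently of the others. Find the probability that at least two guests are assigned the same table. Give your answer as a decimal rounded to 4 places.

0.9658

It's easier to compute the probability that all 49 are distinct.
P(all distinct) = 365/365 · 364/365 · ··· · 317/365 ≈ 0.0342.
So the probability of at least one match is 1 − 0.0342 = 0.9658.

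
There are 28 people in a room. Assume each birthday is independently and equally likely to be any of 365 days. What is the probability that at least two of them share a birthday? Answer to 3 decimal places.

0.654

It's easier to compute the probability that all 28 are distinct.
P(all distinct) = 365/365 · 364/365 · ··· · 338/365 ≈ 0.346.
So the probability of at least one match is 1 − 0.346 = 0.654.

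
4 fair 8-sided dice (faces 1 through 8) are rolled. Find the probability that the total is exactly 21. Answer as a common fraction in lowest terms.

There are 8^4 = 4096 equally likely outcomes.
The number of ordered 4-tuples from {1,…,8} summing to 21 is 284.
P(sum = 21) = 284/4096 = 71/1024.

71/1024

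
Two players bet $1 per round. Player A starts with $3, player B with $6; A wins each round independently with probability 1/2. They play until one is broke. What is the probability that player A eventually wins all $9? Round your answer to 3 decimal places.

0.333

With a fair step, P(i) = ½P(i−1) + ½P(i+1) with P(0)=0, P(9)=1 has the linear solution P(i) = i/9.
P(3) = 3/9 = 1/3 ≈ 0.333.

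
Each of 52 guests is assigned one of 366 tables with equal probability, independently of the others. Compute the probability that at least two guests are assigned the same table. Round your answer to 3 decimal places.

0.978

It's easier to compute the probability that all 52 are distinct.
P(all distinct) = 366/366 · 365/366 · ··· · 315/366 ≈ 0.022.
So the probability of at least one match is 1 − 0.022 = 0.978.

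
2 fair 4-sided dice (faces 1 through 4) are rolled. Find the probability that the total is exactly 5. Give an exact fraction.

1/4

There are 4^2 = 16 equally likely outcomes.
The number of ordered 2-tuples from {1,…,4} summing to 5 is 4.
P(sum = 5) = 4/16 = 1/4.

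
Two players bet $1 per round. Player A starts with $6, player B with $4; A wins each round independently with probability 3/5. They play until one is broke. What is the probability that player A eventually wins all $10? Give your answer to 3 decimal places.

0.928

Let r = q/p = (2/5)/(3/5) = 2/3. The recurrence P(i) = p·P(i+1) + q·P(i−1) with P(0)=0, P(10)=1 gives P(i) = (1 − r^i)/(1 − r^10).
P(6) = (1 − (2/3)^6) / (1 − (2/3)^10) = 10773/11605 ≈ 0.928.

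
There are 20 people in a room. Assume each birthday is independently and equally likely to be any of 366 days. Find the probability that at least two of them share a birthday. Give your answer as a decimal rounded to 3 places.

0.411

It's easier to compute the probability that all 20 are distinct.
P(all distinct) = 366/366 · 365/366 · ··· · 347/366 ≈ 0.589.
So the probability of at least one match is 1 − 0.589 = 0.411.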